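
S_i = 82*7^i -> [82, 574, 4018, 28126, 196882]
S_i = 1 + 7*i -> [1, 8, 15, 22, 29]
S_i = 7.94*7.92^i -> [7.94, 62.88, 498.05, 3944.54, 31240.73]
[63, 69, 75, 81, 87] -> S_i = 63 + 6*i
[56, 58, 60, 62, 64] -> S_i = 56 + 2*i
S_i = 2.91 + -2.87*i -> [2.91, 0.04, -2.83, -5.7, -8.57]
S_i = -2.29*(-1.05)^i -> [-2.29, 2.4, -2.52, 2.65, -2.78]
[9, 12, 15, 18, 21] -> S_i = 9 + 3*i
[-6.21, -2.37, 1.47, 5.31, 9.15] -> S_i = -6.21 + 3.84*i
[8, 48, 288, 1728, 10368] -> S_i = 8*6^i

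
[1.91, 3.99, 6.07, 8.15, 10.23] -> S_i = 1.91 + 2.08*i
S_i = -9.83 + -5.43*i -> [-9.83, -15.26, -20.69, -26.12, -31.55]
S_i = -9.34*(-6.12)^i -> [-9.34, 57.16, -349.82, 2140.92, -13102.45]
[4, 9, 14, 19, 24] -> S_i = 4 + 5*i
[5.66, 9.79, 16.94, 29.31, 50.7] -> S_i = 5.66*1.73^i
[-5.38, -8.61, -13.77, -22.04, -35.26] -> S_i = -5.38*1.60^i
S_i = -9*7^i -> [-9, -63, -441, -3087, -21609]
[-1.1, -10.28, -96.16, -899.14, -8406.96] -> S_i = -1.10*9.35^i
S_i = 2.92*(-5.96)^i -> [2.92, -17.4, 103.72, -618.19, 3684.41]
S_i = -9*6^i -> [-9, -54, -324, -1944, -11664]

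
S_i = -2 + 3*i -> [-2, 1, 4, 7, 10]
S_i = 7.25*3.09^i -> [7.25, 22.4, 69.22, 213.9, 660.96]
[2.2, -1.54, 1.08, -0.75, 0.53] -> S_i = 2.20*(-0.70)^i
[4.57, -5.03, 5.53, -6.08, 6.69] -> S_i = 4.57*(-1.10)^i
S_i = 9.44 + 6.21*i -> [9.44, 15.65, 21.86, 28.07, 34.28]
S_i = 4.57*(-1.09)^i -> [4.57, -4.98, 5.43, -5.92, 6.45]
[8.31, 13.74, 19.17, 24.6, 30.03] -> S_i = 8.31 + 5.43*i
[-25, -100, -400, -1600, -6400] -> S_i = -25*4^i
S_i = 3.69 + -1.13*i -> [3.69, 2.56, 1.43, 0.3, -0.83]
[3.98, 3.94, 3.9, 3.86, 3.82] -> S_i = 3.98*0.99^i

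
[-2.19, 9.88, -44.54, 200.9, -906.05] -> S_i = -2.19*(-4.51)^i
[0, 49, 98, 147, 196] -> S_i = 0 + 49*i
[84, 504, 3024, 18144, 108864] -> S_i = 84*6^i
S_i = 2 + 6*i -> [2, 8, 14, 20, 26]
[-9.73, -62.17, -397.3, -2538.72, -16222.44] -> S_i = -9.73*6.39^i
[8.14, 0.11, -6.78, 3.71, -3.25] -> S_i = Random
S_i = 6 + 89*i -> [6, 95, 184, 273, 362]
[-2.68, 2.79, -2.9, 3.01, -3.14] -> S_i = -2.68*(-1.04)^i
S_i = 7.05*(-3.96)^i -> [7.05, -27.92, 110.56, -437.8, 1733.68]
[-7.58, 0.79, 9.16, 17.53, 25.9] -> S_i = -7.58 + 8.37*i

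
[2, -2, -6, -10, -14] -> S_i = 2 + -4*i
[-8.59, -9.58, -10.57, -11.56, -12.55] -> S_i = -8.59 + -0.99*i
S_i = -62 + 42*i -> [-62, -20, 22, 64, 106]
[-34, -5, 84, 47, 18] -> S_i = Random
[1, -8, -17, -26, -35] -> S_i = 1 + -9*i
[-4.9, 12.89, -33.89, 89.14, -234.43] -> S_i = -4.90*(-2.63)^i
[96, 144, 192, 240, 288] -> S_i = 96 + 48*i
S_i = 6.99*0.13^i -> [6.99, 0.91, 0.12, 0.02, 0.0]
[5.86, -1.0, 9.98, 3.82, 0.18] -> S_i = Random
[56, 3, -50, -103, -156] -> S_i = 56 + -53*i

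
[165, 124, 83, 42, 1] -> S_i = 165 + -41*i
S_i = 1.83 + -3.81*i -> [1.83, -1.98, -5.79, -9.6, -13.41]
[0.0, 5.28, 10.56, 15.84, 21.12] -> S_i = -0.00 + 5.28*i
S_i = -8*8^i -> [-8, -64, -512, -4096, -32768]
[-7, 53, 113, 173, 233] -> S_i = -7 + 60*i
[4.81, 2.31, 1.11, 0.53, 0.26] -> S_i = 4.81*0.48^i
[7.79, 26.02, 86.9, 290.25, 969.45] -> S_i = 7.79*3.34^i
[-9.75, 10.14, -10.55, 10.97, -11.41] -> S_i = -9.75*(-1.04)^i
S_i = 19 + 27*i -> [19, 46, 73, 100, 127]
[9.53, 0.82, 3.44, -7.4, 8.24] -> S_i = Random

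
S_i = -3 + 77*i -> [-3, 74, 151, 228, 305]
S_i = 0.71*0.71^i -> [0.71, 0.5, 0.36, 0.25, 0.18]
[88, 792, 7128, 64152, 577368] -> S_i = 88*9^i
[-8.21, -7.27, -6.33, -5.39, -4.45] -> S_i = -8.21 + 0.94*i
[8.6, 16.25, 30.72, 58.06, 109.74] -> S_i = 8.60*1.89^i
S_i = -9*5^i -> [-9, -45, -225, -1125, -5625]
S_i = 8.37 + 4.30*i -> [8.37, 12.67, 16.97, 21.27, 25.57]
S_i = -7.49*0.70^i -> [-7.49, -5.24, -3.67, -2.57, -1.8]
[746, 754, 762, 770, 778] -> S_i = 746 + 8*i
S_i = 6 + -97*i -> [6, -91, -188, -285, -382]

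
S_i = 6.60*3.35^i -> [6.6, 22.11, 74.07, 248.13, 831.23]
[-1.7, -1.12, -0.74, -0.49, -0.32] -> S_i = -1.70*0.66^i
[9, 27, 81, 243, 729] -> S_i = 9*3^i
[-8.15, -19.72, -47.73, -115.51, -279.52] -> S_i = -8.15*2.42^i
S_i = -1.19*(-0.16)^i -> [-1.19, 0.19, -0.03, 0.0, -0.0]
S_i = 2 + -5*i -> [2, -3, -8, -13, -18]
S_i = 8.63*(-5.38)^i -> [8.63, -46.43, 249.79, -1343.87, 7230.03]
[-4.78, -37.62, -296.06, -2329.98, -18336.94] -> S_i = -4.78*7.87^i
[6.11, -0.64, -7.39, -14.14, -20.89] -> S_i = 6.11 + -6.75*i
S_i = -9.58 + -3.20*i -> [-9.58, -12.78, -15.98, -19.18, -22.38]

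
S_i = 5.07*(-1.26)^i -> [5.07, -6.39, 8.05, -10.14, 12.78]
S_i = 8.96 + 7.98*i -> [8.96, 16.94, 24.92, 32.9, 40.88]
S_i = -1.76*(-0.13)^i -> [-1.76, 0.23, -0.03, 0.0, -0.0]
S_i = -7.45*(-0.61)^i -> [-7.45, 4.54, -2.77, 1.69, -1.03]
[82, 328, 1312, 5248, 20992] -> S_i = 82*4^i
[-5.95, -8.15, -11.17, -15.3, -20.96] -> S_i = -5.95*1.37^i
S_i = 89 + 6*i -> [89, 95, 101, 107, 113]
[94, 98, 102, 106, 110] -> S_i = 94 + 4*i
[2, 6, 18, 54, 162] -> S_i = 2*3^i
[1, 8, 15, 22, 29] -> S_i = 1 + 7*i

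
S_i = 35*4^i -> [35, 140, 560, 2240, 8960]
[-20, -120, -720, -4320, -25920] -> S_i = -20*6^i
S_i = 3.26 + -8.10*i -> [3.26, -4.84, -12.94, -21.04, -29.14]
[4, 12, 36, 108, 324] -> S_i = 4*3^i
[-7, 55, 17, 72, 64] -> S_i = Random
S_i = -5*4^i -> [-5, -20, -80, -320, -1280]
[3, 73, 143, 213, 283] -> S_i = 3 + 70*i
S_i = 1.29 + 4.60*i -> [1.29, 5.89, 10.49, 15.09, 19.69]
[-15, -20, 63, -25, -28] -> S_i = Random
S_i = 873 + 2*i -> [873, 875, 877, 879, 881]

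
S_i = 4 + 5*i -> [4, 9, 14, 19, 24]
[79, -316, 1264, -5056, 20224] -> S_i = 79*-4^i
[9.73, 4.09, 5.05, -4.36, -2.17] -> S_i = Random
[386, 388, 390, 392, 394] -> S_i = 386 + 2*i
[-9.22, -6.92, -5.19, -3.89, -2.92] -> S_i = -9.22*0.75^i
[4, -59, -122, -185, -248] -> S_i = 4 + -63*i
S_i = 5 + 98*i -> [5, 103, 201, 299, 397]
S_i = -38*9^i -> [-38, -342, -3078, -27702, -249318]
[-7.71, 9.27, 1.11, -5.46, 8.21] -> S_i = Random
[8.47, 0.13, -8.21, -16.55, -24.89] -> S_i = 8.47 + -8.34*i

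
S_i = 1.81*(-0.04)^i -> [1.81, -0.07, 0.0, -0.0, 0.0]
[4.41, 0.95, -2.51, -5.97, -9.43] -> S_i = 4.41 + -3.46*i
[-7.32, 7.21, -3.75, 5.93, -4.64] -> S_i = Random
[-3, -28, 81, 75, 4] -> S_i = Random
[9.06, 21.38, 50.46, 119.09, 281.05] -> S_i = 9.06*2.36^i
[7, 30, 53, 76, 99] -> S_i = 7 + 23*i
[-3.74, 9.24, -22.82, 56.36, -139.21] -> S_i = -3.74*(-2.47)^i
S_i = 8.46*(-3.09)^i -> [8.46, -26.14, 80.78, -249.6, 771.27]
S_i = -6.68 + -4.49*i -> [-6.68, -11.17, -15.66, -20.15, -24.64]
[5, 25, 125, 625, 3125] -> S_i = 5*5^i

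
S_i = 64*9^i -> [64, 576, 5184, 46656, 419904]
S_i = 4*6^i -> [4, 24, 144, 864, 5184]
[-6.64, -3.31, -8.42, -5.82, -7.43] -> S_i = Random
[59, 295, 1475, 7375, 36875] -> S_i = 59*5^i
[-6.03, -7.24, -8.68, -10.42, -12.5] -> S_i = -6.03*1.20^i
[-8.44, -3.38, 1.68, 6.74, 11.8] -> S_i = -8.44 + 5.06*i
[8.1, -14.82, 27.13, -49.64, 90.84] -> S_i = 8.10*(-1.83)^i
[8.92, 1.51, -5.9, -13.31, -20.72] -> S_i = 8.92 + -7.41*i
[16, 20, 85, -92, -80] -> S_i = Random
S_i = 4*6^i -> [4, 24, 144, 864, 5184]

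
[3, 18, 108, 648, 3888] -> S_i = 3*6^i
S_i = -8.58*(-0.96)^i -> [-8.58, 8.24, -7.91, 7.59, -7.29]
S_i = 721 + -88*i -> [721, 633, 545, 457, 369]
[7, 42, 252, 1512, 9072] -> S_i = 7*6^i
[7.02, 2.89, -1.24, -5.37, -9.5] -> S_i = 7.02 + -4.13*i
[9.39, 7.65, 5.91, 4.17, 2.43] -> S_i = 9.39 + -1.74*i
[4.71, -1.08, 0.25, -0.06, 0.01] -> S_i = 4.71*(-0.23)^i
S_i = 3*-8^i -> [3, -24, 192, -1536, 12288]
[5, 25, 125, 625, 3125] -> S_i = 5*5^i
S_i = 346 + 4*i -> [346, 350, 354, 358, 362]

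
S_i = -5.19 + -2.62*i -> [-5.19, -7.81, -10.43, -13.05, -15.67]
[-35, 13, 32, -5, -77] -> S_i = Random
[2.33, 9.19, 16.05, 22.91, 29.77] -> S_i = 2.33 + 6.86*i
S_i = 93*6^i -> [93, 558, 3348, 20088, 120528]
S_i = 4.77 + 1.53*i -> [4.77, 6.3, 7.83, 9.36, 10.89]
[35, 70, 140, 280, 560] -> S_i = 35*2^i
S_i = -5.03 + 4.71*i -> [-5.03, -0.32, 4.39, 9.1, 13.81]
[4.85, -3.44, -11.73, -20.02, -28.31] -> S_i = 4.85 + -8.29*i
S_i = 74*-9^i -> [74, -666, 5994, -53946, 485514]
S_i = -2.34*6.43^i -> [-2.34, -15.05, -96.75, -622.08, -4000.0]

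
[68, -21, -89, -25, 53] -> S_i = Random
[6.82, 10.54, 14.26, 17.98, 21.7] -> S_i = 6.82 + 3.72*i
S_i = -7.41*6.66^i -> [-7.41, -49.35, -328.67, -2188.98, -14578.58]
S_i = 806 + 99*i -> [806, 905, 1004, 1103, 1202]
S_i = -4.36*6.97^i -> [-4.36, -30.39, -211.81, -1476.33, -10290.05]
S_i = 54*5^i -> [54, 270, 1350, 6750, 33750]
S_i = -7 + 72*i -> [-7, 65, 137, 209, 281]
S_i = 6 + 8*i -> [6, 14, 22, 30, 38]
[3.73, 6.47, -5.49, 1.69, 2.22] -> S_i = Random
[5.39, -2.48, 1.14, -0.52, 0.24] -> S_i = 5.39*(-0.46)^i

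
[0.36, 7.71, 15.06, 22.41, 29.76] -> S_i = 0.36 + 7.35*i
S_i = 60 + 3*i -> [60, 63, 66, 69, 72]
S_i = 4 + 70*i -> [4, 74, 144, 214, 284]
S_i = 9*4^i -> [9, 36, 144, 576, 2304]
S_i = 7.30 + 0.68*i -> [7.3, 7.98, 8.66, 9.34, 10.02]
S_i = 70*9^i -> [70, 630, 5670, 51030, 459270]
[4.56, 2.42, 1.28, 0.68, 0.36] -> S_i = 4.56*0.53^i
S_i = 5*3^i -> [5, 15, 45, 135, 405]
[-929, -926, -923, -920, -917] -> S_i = -929 + 3*i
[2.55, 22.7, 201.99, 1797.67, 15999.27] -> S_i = 2.55*8.90^i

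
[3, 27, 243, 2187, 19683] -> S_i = 3*9^i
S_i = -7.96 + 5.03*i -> [-7.96, -2.93, 2.1, 7.13, 12.16]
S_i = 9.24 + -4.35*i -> [9.24, 4.89, 0.54, -3.81, -8.16]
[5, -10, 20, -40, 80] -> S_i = 5*-2^i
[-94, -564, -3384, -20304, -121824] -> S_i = -94*6^i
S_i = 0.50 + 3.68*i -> [0.5, 4.18, 7.86, 11.54, 15.22]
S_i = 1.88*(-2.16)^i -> [1.88, -4.06, 8.77, -18.95, 40.92]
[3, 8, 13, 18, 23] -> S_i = 3 + 5*i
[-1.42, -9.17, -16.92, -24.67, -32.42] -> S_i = -1.42 + -7.75*i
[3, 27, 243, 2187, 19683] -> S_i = 3*9^i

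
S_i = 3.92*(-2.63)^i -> [3.92, -10.31, 27.11, -71.31, 187.55]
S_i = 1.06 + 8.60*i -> [1.06, 9.66, 18.26, 26.86, 35.46]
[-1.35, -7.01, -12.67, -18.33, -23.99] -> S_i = -1.35 + -5.66*i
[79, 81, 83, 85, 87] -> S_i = 79 + 2*i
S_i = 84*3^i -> [84, 252, 756, 2268, 6804]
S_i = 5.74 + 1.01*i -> [5.74, 6.75, 7.76, 8.77, 9.78]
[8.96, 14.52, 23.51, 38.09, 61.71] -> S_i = 8.96*1.62^i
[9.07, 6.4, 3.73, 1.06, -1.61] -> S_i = 9.07 + -2.67*i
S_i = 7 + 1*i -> [7, 8, 9, 10, 11]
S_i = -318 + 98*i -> [-318, -220, -122, -24, 74]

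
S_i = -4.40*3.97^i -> [-4.4, -17.47, -69.35, -275.31, -1092.99]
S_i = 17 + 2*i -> [17, 19, 21, 23, 25]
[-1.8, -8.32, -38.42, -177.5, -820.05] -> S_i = -1.80*4.62^i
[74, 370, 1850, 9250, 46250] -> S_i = 74*5^i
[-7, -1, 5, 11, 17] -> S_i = -7 + 6*i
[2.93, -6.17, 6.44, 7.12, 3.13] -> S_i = Random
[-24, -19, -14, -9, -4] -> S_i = -24 + 5*i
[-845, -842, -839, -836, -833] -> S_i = -845 + 3*i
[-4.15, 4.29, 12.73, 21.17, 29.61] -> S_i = -4.15 + 8.44*i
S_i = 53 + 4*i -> [53, 57, 61, 65, 69]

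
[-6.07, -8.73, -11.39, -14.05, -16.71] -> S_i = -6.07 + -2.66*i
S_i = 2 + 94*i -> [2, 96, 190, 284, 378]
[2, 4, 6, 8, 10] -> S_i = 2 + 2*i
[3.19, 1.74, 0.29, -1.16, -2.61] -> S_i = 3.19 + -1.45*i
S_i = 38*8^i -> [38, 304, 2432, 19456, 155648]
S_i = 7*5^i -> [7, 35, 175, 875, 4375]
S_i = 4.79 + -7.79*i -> [4.79, -3.0, -10.79, -18.58, -26.37]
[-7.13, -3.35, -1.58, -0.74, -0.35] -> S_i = -7.13*0.47^i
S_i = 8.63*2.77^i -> [8.63, 23.91, 66.22, 183.42, 508.08]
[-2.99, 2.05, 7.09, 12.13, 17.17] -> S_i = -2.99 + 5.04*i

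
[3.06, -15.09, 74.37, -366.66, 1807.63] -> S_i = 3.06*(-4.93)^i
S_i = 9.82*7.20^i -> [9.82, 70.7, 509.07, 3665.3, 26390.13]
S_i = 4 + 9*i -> [4, 13, 22, 31, 40]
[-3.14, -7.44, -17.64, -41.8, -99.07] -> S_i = -3.14*2.37^i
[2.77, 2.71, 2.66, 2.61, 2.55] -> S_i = 2.77*0.98^i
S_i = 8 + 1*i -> [8, 9, 10, 11, 12]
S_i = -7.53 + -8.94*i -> [-7.53, -16.47, -25.41, -34.35, -43.29]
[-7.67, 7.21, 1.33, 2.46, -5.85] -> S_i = Random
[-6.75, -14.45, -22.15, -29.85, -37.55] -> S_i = -6.75 + -7.70*i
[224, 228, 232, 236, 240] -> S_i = 224 + 4*i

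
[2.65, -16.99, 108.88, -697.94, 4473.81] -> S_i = 2.65*(-6.41)^i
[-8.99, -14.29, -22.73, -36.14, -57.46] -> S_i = -8.99*1.59^i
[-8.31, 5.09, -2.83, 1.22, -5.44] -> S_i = Random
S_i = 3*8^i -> [3, 24, 192, 1536, 12288]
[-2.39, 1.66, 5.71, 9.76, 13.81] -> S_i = -2.39 + 4.05*i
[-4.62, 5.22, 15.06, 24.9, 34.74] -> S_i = -4.62 + 9.84*i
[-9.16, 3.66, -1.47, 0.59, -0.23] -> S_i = -9.16*(-0.40)^i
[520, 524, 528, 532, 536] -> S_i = 520 + 4*i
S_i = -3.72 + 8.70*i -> [-3.72, 4.98, 13.68, 22.38, 31.08]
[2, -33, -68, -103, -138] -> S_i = 2 + -35*i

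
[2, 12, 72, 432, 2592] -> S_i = 2*6^i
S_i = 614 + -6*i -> [614, 608, 602, 596, 590]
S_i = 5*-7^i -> [5, -35, 245, -1715, 12005]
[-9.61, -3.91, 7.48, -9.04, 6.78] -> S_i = Random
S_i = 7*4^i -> [7, 28, 112, 448, 1792]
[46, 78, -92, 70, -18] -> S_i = Random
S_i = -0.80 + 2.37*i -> [-0.8, 1.57, 3.94, 6.31, 8.68]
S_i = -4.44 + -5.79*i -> [-4.44, -10.23, -16.02, -21.81, -27.6]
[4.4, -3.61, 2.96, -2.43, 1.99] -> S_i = 4.40*(-0.82)^i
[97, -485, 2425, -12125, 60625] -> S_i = 97*-5^i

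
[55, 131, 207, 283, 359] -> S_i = 55 + 76*i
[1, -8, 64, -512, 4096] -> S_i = 1*-8^i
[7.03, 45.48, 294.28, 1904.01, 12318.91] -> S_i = 7.03*6.47^i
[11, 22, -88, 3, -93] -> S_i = Random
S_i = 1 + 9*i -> [1, 10, 19, 28, 37]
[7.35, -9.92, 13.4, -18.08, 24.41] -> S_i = 7.35*(-1.35)^i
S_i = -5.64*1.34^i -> [-5.64, -7.56, -10.13, -13.57, -18.18]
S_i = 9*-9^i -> [9, -81, 729, -6561, 59049]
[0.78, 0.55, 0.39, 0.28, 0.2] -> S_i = 0.78*0.71^i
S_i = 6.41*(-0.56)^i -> [6.41, -3.59, 2.01, -1.13, 0.63]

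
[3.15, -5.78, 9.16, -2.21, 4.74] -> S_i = Random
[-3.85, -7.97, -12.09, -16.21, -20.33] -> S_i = -3.85 + -4.12*i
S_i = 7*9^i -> [7, 63, 567, 5103, 45927]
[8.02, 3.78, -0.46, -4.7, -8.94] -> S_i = 8.02 + -4.24*i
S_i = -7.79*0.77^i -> [-7.79, -6.0, -4.62, -3.56, -2.74]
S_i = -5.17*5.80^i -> [-5.17, -29.99, -173.92, -1008.73, -5850.63]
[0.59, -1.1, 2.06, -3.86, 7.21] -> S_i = 0.59*(-1.87)^i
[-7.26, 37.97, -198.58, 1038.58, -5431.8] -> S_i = -7.26*(-5.23)^i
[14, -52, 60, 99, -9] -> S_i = Random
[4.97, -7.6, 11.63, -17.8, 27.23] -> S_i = 4.97*(-1.53)^i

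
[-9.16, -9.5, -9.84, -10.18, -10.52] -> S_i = -9.16 + -0.34*i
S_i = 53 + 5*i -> [53, 58, 63, 68, 73]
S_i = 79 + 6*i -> [79, 85, 91, 97, 103]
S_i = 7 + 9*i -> [7, 16, 25, 34, 43]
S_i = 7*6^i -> [7, 42, 252, 1512, 9072]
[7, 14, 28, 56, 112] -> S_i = 7*2^i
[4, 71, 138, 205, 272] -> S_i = 4 + 67*i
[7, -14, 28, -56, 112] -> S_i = 7*-2^i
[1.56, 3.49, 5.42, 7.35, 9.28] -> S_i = 1.56 + 1.93*i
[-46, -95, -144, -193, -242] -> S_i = -46 + -49*i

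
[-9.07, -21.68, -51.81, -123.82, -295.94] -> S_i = -9.07*2.39^i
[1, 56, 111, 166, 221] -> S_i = 1 + 55*i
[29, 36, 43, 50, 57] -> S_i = 29 + 7*i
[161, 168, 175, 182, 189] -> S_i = 161 + 7*i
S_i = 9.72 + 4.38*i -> [9.72, 14.1, 18.48, 22.86, 27.24]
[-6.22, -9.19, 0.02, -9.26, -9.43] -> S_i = Random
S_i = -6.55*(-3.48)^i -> [-6.55, 22.79, -79.32, 276.04, -960.63]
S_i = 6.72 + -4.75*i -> [6.72, 1.97, -2.78, -7.53, -12.28]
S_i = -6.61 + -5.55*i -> [-6.61, -12.16, -17.71, -23.26, -28.81]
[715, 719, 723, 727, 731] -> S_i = 715 + 4*i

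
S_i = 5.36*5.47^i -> [5.36, 29.32, 160.38, 877.26, 4798.59]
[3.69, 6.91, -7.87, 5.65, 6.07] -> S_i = Random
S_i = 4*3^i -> [4, 12, 36, 108, 324]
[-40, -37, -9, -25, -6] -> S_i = Random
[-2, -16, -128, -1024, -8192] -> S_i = -2*8^i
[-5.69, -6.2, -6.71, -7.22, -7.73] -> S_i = -5.69 + -0.51*i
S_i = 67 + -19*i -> [67, 48, 29, 10, -9]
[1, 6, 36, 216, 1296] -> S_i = 1*6^i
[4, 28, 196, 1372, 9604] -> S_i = 4*7^i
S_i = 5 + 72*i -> [5, 77, 149, 221, 293]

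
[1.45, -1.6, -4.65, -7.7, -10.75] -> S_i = 1.45 + -3.05*i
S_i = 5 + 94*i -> [5, 99, 193, 287, 381]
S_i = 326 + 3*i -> [326, 329, 332, 335, 338]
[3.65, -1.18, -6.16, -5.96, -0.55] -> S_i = Random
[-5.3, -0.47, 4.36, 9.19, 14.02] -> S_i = -5.30 + 4.83*i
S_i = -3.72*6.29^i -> [-3.72, -23.4, -147.18, -925.75, -5822.98]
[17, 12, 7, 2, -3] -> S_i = 17 + -5*i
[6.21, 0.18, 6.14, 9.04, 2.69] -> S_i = Random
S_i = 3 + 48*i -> [3, 51, 99, 147, 195]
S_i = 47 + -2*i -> [47, 45, 43, 41, 39]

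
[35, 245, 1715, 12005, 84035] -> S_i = 35*7^i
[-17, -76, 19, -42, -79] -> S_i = Random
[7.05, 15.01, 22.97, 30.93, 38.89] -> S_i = 7.05 + 7.96*i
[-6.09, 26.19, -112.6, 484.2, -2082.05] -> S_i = -6.09*(-4.30)^i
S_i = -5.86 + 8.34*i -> [-5.86, 2.48, 10.82, 19.16, 27.5]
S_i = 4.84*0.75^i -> [4.84, 3.63, 2.72, 2.04, 1.53]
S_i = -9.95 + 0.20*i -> [-9.95, -9.75, -9.55, -9.35, -9.15]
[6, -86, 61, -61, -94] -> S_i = Random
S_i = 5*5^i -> [5, 25, 125, 625, 3125]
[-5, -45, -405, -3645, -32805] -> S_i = -5*9^i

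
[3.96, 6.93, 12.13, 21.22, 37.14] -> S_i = 3.96*1.75^i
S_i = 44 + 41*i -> [44, 85, 126, 167, 208]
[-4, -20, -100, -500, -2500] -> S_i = -4*5^i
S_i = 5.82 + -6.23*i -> [5.82, -0.41, -6.64, -12.87, -19.1]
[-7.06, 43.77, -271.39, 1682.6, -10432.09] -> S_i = -7.06*(-6.20)^i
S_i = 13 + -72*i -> [13, -59, -131, -203, -275]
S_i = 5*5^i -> [5, 25, 125, 625, 3125]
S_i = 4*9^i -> [4, 36, 324, 2916, 26244]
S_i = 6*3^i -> [6, 18, 54, 162, 486]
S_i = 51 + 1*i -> [51, 52, 53, 54, 55]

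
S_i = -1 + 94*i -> [-1, 93, 187, 281, 375]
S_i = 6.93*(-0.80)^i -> [6.93, -5.54, 4.44, -3.55, 2.84]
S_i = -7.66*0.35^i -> [-7.66, -2.68, -0.94, -0.33, -0.11]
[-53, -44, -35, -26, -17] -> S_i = -53 + 9*i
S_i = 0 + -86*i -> [0, -86, -172, -258, -344]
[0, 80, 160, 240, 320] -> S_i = 0 + 80*i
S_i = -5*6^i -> [-5, -30, -180, -1080, -6480]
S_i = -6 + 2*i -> [-6, -4, -2, 0, 2]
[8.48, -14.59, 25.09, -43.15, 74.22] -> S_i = 8.48*(-1.72)^i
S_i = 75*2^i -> [75, 150, 300, 600, 1200]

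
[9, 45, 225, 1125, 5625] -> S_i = 9*5^i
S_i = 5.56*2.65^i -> [5.56, 14.73, 39.05, 103.47, 274.19]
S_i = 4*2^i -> [4, 8, 16, 32, 64]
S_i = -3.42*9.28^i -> [-3.42, -31.74, -294.52, -2733.19, -25364.02]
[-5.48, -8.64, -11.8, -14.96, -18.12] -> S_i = -5.48 + -3.16*i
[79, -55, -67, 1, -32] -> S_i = Random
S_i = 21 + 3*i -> [21, 24, 27, 30, 33]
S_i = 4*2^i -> [4, 8, 16, 32, 64]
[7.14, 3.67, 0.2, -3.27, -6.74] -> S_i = 7.14 + -3.47*i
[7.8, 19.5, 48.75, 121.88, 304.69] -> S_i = 7.80*2.50^i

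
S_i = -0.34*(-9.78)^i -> [-0.34, 3.33, -32.52, 318.05, -3110.53]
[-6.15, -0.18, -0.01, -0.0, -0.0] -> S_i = -6.15*0.03^i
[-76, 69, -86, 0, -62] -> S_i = Random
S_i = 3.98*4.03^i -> [3.98, 16.04, 64.64, 260.49, 1049.79]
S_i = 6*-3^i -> [6, -18, 54, -162, 486]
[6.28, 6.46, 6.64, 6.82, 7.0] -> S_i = 6.28 + 0.18*i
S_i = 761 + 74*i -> [761, 835, 909, 983, 1057]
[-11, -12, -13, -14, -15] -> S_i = -11 + -1*i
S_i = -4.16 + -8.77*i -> [-4.16, -12.93, -21.7, -30.47, -39.24]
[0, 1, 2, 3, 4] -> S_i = 0 + 1*i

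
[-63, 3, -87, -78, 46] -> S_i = Random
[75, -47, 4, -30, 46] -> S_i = Random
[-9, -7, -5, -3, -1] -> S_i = -9 + 2*i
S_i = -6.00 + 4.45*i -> [-6.0, -1.55, 2.9, 7.35, 11.8]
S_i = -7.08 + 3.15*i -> [-7.08, -3.93, -0.78, 2.37, 5.52]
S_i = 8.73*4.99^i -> [8.73, 43.56, 217.38, 1084.72, 5412.73]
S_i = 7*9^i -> [7, 63, 567, 5103, 45927]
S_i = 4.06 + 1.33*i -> [4.06, 5.39, 6.72, 8.05, 9.38]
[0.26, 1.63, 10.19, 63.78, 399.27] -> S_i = 0.26*6.26^i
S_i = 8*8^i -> [8, 64, 512, 4096, 32768]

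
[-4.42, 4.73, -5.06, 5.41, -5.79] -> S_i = -4.42*(-1.07)^i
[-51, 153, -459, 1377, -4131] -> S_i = -51*-3^i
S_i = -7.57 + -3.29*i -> [-7.57, -10.86, -14.15, -17.44, -20.73]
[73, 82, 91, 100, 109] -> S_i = 73 + 9*i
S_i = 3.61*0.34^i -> [3.61, 1.23, 0.42, 0.14, 0.05]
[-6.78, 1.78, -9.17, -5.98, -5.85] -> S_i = Random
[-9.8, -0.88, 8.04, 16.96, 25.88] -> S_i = -9.80 + 8.92*i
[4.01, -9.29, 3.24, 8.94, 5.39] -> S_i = Random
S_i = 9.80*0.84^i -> [9.8, 8.23, 6.91, 5.81, 4.88]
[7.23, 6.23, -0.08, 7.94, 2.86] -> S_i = Random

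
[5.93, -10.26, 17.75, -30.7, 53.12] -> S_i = 5.93*(-1.73)^i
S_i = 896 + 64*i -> [896, 960, 1024, 1088, 1152]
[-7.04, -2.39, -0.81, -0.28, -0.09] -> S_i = -7.04*0.34^i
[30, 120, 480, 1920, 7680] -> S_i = 30*4^i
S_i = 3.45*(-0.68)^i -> [3.45, -2.35, 1.6, -1.08, 0.74]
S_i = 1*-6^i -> [1, -6, 36, -216, 1296]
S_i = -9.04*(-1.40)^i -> [-9.04, 12.66, -17.72, 24.81, -34.73]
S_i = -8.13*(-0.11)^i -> [-8.13, 0.89, -0.1, 0.01, -0.0]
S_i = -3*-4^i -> [-3, 12, -48, 192, -768]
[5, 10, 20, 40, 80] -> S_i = 5*2^i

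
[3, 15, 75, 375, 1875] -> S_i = 3*5^i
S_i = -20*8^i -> [-20, -160, -1280, -10240, -81920]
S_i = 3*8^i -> [3, 24, 192, 1536, 12288]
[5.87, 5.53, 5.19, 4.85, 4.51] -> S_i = 5.87 + -0.34*i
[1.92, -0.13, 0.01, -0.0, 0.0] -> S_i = 1.92*(-0.07)^i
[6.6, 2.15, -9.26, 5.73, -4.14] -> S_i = Random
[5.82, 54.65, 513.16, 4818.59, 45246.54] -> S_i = 5.82*9.39^i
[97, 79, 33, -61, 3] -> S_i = Random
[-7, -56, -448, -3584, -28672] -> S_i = -7*8^i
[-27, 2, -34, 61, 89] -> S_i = Random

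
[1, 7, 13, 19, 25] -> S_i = 1 + 6*i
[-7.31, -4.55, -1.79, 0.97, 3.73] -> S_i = -7.31 + 2.76*i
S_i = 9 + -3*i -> [9, 6, 3, 0, -3]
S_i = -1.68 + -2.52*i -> [-1.68, -4.2, -6.72, -9.24, -11.76]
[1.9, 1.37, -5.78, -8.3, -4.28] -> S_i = Random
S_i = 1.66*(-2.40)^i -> [1.66, -3.98, 9.56, -22.95, 55.07]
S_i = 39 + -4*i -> [39, 35, 31, 27, 23]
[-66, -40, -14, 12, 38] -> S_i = -66 + 26*i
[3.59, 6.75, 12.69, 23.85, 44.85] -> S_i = 3.59*1.88^i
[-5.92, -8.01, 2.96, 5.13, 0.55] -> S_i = Random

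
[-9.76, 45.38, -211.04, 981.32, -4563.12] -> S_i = -9.76*(-4.65)^i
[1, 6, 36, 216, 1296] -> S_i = 1*6^i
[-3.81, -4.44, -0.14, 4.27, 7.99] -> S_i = Random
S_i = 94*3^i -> [94, 282, 846, 2538, 7614]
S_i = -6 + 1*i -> [-6, -5, -4, -3, -2]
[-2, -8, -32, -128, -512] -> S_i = -2*4^i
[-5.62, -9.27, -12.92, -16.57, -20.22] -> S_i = -5.62 + -3.65*i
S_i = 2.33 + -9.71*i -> [2.33, -7.38, -17.09, -26.8, -36.51]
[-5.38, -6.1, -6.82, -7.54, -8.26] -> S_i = -5.38 + -0.72*i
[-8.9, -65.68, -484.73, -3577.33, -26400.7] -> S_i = -8.90*7.38^i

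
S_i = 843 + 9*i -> [843, 852, 861, 870, 879]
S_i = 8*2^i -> [8, 16, 32, 64, 128]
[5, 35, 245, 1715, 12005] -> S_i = 5*7^i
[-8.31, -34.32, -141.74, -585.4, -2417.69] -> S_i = -8.31*4.13^i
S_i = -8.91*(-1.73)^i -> [-8.91, 15.41, -26.67, 46.13, -79.81]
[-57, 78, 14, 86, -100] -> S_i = Random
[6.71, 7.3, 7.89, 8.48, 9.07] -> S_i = 6.71 + 0.59*i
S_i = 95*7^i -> [95, 665, 4655, 32585, 228095]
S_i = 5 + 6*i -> [5, 11, 17, 23, 29]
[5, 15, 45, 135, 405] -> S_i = 5*3^i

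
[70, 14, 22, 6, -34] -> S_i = Random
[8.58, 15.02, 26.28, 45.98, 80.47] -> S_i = 8.58*1.75^i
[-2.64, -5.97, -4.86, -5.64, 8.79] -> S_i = Random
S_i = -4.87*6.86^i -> [-4.87, -33.41, -229.18, -1572.18, -10785.13]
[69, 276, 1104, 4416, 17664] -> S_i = 69*4^i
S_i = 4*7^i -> [4, 28, 196, 1372, 9604]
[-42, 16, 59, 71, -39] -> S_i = Random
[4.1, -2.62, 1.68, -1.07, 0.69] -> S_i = 4.10*(-0.64)^i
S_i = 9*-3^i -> [9, -27, 81, -243, 729]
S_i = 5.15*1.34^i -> [5.15, 6.9, 9.25, 12.39, 16.6]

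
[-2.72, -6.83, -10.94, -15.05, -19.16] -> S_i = -2.72 + -4.11*i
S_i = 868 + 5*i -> [868, 873, 878, 883, 888]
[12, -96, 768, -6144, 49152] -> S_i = 12*-8^i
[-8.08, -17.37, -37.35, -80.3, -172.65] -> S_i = -8.08*2.15^i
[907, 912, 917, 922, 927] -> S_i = 907 + 5*i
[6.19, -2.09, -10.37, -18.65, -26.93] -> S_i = 6.19 + -8.28*i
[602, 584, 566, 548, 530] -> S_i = 602 + -18*i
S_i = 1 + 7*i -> [1, 8, 15, 22, 29]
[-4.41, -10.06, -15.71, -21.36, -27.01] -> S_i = -4.41 + -5.65*i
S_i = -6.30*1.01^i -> [-6.3, -6.36, -6.43, -6.49, -6.56]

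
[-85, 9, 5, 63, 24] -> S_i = Random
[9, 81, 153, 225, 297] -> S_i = 9 + 72*i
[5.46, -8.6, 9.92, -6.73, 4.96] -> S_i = Random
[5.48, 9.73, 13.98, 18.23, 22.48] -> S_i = 5.48 + 4.25*i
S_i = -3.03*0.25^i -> [-3.03, -0.76, -0.19, -0.05, -0.01]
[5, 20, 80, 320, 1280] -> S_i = 5*4^i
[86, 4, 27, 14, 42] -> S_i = Random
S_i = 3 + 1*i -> [3, 4, 5, 6, 7]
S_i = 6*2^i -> [6, 12, 24, 48, 96]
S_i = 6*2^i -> [6, 12, 24, 48, 96]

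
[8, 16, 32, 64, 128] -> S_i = 8*2^i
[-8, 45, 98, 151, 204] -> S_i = -8 + 53*i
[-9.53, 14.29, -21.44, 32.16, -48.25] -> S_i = -9.53*(-1.50)^i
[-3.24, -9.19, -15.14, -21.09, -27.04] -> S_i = -3.24 + -5.95*i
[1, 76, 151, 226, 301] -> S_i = 1 + 75*i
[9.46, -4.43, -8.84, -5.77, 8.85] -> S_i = Random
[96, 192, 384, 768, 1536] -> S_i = 96*2^i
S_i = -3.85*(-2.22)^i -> [-3.85, 8.55, -18.97, 42.12, -93.51]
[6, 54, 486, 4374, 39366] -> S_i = 6*9^i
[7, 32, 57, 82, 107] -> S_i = 7 + 25*i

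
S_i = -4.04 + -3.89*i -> [-4.04, -7.93, -11.82, -15.71, -19.6]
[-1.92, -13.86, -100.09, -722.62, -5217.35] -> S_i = -1.92*7.22^i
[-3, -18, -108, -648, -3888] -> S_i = -3*6^i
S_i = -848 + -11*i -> [-848, -859, -870, -881, -892]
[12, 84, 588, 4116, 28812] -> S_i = 12*7^i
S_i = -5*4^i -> [-5, -20, -80, -320, -1280]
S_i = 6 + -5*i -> [6, 1, -4, -9, -14]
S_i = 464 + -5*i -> [464, 459, 454, 449, 444]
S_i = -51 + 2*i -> [-51, -49, -47, -45, -43]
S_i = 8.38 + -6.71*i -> [8.38, 1.67, -5.04, -11.75, -18.46]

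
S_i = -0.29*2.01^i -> [-0.29, -0.58, -1.17, -2.35, -4.73]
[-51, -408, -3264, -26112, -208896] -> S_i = -51*8^i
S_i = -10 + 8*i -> [-10, -2, 6, 14, 22]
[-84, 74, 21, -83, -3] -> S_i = Random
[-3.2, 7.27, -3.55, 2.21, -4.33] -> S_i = Random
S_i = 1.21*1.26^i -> [1.21, 1.52, 1.92, 2.42, 3.05]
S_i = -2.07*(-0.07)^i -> [-2.07, 0.14, -0.01, 0.0, -0.0]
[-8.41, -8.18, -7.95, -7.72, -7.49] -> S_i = -8.41 + 0.23*i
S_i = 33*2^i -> [33, 66, 132, 264, 528]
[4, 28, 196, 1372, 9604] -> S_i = 4*7^i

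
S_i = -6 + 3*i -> [-6, -3, 0, 3, 6]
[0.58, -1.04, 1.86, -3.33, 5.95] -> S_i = 0.58*(-1.79)^i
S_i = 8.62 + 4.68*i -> [8.62, 13.3, 17.98, 22.66, 27.34]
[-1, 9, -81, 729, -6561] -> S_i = -1*-9^i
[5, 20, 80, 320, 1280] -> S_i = 5*4^i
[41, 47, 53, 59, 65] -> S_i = 41 + 6*i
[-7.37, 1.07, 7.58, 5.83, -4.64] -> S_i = Random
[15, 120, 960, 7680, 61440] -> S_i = 15*8^i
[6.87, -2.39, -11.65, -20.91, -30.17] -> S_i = 6.87 + -9.26*i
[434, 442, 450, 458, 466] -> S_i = 434 + 8*i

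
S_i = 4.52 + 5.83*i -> [4.52, 10.35, 16.18, 22.01, 27.84]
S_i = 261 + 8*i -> [261, 269, 277, 285, 293]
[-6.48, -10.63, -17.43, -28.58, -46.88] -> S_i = -6.48*1.64^i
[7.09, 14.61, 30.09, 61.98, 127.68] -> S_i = 7.09*2.06^i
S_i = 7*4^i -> [7, 28, 112, 448, 1792]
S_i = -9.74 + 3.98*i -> [-9.74, -5.76, -1.78, 2.2, 6.18]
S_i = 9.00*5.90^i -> [9.0, 53.1, 313.29, 1848.41, 10905.62]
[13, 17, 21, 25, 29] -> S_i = 13 + 4*i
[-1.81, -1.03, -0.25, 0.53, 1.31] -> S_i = -1.81 + 0.78*i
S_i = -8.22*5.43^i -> [-8.22, -44.63, -242.37, -1316.05, -7146.13]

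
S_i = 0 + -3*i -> [0, -3, -6, -9, -12]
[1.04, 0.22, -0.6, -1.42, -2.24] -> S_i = 1.04 + -0.82*i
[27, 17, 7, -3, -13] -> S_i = 27 + -10*i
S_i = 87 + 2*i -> [87, 89, 91, 93, 95]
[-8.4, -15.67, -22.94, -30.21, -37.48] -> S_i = -8.40 + -7.27*i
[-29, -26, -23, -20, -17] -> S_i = -29 + 3*i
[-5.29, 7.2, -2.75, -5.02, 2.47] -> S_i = Random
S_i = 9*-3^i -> [9, -27, 81, -243, 729]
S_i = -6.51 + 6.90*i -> [-6.51, 0.39, 7.29, 14.19, 21.09]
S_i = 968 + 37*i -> [968, 1005, 1042, 1079, 1116]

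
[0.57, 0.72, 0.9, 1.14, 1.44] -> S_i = 0.57*1.26^i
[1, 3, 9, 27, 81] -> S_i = 1*3^i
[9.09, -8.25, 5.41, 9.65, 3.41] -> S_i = Random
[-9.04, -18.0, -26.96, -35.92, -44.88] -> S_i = -9.04 + -8.96*i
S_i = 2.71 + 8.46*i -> [2.71, 11.17, 19.63, 28.09, 36.55]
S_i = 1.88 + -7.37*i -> [1.88, -5.49, -12.86, -20.23, -27.6]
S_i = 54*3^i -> [54, 162, 486, 1458, 4374]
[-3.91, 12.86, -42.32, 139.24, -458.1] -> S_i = -3.91*(-3.29)^i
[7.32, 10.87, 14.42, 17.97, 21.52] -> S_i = 7.32 + 3.55*i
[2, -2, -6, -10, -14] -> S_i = 2 + -4*i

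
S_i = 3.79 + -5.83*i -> [3.79, -2.04, -7.87, -13.7, -19.53]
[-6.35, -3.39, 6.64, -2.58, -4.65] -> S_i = Random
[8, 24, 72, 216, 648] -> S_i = 8*3^i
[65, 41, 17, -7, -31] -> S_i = 65 + -24*i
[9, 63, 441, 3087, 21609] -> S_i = 9*7^i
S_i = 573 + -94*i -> [573, 479, 385, 291, 197]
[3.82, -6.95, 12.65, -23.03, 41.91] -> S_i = 3.82*(-1.82)^i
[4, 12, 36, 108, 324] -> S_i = 4*3^i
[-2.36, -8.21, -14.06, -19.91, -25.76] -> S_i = -2.36 + -5.85*i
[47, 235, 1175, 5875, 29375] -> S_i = 47*5^i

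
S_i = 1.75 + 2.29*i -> [1.75, 4.04, 6.33, 8.62, 10.91]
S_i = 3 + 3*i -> [3, 6, 9, 12, 15]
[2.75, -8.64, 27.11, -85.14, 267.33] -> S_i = 2.75*(-3.14)^i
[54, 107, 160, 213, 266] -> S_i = 54 + 53*i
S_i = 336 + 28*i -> [336, 364, 392, 420, 448]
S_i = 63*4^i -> [63, 252, 1008, 4032, 16128]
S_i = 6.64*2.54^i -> [6.64, 16.87, 42.84, 108.81, 276.38]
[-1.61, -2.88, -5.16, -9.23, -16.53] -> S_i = -1.61*1.79^i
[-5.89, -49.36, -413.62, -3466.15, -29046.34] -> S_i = -5.89*8.38^i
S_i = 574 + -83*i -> [574, 491, 408, 325, 242]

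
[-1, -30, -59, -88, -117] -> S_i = -1 + -29*i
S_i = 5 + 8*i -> [5, 13, 21, 29, 37]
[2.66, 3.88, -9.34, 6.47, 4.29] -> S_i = Random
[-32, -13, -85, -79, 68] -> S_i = Random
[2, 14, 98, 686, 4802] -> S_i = 2*7^i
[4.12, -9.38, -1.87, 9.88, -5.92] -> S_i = Random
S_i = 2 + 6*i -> [2, 8, 14, 20, 26]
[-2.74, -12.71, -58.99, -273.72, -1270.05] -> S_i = -2.74*4.64^i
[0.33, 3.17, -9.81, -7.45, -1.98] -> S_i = Random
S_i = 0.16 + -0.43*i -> [0.16, -0.27, -0.7, -1.13, -1.56]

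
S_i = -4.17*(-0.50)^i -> [-4.17, 2.08, -1.04, 0.52, -0.26]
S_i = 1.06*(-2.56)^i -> [1.06, -2.71, 6.95, -17.78, 45.53]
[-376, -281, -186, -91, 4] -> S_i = -376 + 95*i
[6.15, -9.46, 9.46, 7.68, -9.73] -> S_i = Random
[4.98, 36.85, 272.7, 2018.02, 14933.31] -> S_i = 4.98*7.40^i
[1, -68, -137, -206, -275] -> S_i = 1 + -69*i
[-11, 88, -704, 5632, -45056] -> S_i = -11*-8^i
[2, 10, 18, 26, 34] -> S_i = 2 + 8*i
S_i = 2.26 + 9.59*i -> [2.26, 11.85, 21.44, 31.03, 40.62]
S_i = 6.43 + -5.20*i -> [6.43, 1.23, -3.97, -9.17, -14.37]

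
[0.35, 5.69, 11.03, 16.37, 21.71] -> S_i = 0.35 + 5.34*i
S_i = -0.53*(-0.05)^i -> [-0.53, 0.03, -0.0, 0.0, -0.0]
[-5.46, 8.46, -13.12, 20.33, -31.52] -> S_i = -5.46*(-1.55)^i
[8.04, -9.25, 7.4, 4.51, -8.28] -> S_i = Random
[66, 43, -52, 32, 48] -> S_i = Random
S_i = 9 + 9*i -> [9, 18, 27, 36, 45]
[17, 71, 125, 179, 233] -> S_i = 17 + 54*i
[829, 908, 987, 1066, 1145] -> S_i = 829 + 79*i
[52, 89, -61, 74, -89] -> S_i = Random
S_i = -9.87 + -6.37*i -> [-9.87, -16.24, -22.61, -28.98, -35.35]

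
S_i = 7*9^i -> [7, 63, 567, 5103, 45927]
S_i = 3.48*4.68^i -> [3.48, 16.29, 76.22, 356.71, 1669.41]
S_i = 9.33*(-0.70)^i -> [9.33, -6.53, 4.57, -3.2, 2.24]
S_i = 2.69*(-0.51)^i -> [2.69, -1.37, 0.7, -0.36, 0.18]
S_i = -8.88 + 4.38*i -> [-8.88, -4.5, -0.12, 4.26, 8.64]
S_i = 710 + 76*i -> [710, 786, 862, 938, 1014]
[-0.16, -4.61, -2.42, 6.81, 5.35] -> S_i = Random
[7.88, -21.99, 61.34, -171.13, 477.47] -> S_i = 7.88*(-2.79)^i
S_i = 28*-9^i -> [28, -252, 2268, -20412, 183708]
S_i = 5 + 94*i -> [5, 99, 193, 287, 381]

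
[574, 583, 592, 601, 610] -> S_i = 574 + 9*i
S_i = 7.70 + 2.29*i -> [7.7, 9.99, 12.28, 14.57, 16.86]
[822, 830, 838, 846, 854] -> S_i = 822 + 8*i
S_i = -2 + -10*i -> [-2, -12, -22, -32, -42]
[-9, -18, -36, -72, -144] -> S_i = -9*2^i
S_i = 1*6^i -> [1, 6, 36, 216, 1296]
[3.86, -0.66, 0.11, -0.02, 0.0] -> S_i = 3.86*(-0.17)^i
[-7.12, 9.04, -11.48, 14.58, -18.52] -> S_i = -7.12*(-1.27)^i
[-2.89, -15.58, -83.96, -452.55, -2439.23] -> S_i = -2.89*5.39^i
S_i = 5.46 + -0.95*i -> [5.46, 4.51, 3.56, 2.61, 1.66]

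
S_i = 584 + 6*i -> [584, 590, 596, 602, 608]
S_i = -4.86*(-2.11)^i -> [-4.86, 10.25, -21.64, 45.65, -96.33]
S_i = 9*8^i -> [9, 72, 576, 4608, 36864]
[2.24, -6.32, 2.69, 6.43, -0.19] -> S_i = Random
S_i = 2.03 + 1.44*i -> [2.03, 3.47, 4.91, 6.35, 7.79]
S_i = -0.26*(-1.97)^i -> [-0.26, 0.51, -1.01, 1.99, -3.92]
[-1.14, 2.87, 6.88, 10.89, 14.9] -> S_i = -1.14 + 4.01*i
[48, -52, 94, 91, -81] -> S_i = Random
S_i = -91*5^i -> [-91, -455, -2275, -11375, -56875]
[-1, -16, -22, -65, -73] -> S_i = Random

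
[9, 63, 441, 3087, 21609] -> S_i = 9*7^i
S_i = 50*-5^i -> [50, -250, 1250, -6250, 31250]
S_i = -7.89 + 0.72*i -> [-7.89, -7.17, -6.45, -5.73, -5.01]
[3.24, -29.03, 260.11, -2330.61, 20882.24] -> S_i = 3.24*(-8.96)^i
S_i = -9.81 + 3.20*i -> [-9.81, -6.61, -3.41, -0.21, 2.99]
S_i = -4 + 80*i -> [-4, 76, 156, 236, 316]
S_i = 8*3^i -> [8, 24, 72, 216, 648]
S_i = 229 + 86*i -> [229, 315, 401, 487, 573]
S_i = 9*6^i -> [9, 54, 324, 1944, 11664]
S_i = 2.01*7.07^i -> [2.01, 14.21, 100.47, 710.32, 5021.97]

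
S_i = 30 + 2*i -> [30, 32, 34, 36, 38]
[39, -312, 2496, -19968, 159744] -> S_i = 39*-8^i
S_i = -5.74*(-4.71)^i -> [-5.74, 27.04, -127.34, 599.76, -2824.85]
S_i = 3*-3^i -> [3, -9, 27, -81, 243]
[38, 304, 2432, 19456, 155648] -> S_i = 38*8^i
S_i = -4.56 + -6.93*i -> [-4.56, -11.49, -18.42, -25.35, -32.28]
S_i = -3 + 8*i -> [-3, 5, 13, 21, 29]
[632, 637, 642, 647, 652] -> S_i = 632 + 5*i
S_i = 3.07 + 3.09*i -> [3.07, 6.16, 9.25, 12.34, 15.43]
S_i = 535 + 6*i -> [535, 541, 547, 553, 559]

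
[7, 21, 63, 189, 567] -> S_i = 7*3^i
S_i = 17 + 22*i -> [17, 39, 61, 83, 105]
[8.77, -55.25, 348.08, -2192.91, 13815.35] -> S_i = 8.77*(-6.30)^i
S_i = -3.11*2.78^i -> [-3.11, -8.65, -24.04, -66.82, -185.75]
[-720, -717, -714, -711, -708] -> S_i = -720 + 3*i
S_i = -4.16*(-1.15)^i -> [-4.16, 4.78, -5.5, 6.33, -7.28]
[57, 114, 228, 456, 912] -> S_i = 57*2^i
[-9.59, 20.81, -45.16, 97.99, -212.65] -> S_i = -9.59*(-2.17)^i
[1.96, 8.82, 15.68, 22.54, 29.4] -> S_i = 1.96 + 6.86*i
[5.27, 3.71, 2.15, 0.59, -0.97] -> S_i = 5.27 + -1.56*i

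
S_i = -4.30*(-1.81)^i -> [-4.3, 7.78, -14.09, 25.5, -46.15]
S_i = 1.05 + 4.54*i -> [1.05, 5.59, 10.13, 14.67, 19.21]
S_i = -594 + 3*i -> [-594, -591, -588, -585, -582]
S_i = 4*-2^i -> [4, -8, 16, -32, 64]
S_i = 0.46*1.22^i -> [0.46, 0.56, 0.68, 0.84, 1.02]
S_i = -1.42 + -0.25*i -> [-1.42, -1.67, -1.92, -2.17, -2.42]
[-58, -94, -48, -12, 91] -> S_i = Random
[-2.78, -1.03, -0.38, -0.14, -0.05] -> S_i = -2.78*0.37^i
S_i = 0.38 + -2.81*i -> [0.38, -2.43, -5.24, -8.05, -10.86]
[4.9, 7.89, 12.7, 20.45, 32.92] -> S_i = 4.90*1.61^i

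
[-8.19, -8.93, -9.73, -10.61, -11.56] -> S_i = -8.19*1.09^i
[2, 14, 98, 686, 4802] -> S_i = 2*7^i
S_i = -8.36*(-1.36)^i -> [-8.36, 11.37, -15.46, 21.03, -28.6]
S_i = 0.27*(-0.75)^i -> [0.27, -0.2, 0.15, -0.11, 0.09]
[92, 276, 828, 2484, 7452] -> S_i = 92*3^i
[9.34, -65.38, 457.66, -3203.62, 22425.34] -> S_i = 9.34*(-7.00)^i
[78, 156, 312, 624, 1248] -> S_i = 78*2^i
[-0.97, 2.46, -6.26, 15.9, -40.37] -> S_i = -0.97*(-2.54)^i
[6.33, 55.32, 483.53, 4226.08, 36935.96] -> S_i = 6.33*8.74^i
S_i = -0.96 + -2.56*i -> [-0.96, -3.52, -6.08, -8.64, -11.2]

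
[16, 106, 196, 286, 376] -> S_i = 16 + 90*i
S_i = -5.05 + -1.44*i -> [-5.05, -6.49, -7.93, -9.37, -10.81]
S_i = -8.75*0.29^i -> [-8.75, -2.54, -0.74, -0.21, -0.06]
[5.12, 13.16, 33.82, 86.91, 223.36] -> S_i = 5.12*2.57^i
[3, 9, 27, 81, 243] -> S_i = 3*3^i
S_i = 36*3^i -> [36, 108, 324, 972, 2916]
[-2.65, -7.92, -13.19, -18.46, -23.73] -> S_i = -2.65 + -5.27*i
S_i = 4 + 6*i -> [4, 10, 16, 22, 28]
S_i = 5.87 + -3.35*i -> [5.87, 2.52, -0.83, -4.18, -7.53]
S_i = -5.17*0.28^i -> [-5.17, -1.45, -0.41, -0.11, -0.03]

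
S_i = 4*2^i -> [4, 8, 16, 32, 64]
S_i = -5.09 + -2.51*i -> [-5.09, -7.6, -10.11, -12.62, -15.13]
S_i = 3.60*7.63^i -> [3.6, 27.47, 209.58, 1599.1, 12201.15]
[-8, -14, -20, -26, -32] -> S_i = -8 + -6*i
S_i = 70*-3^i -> [70, -210, 630, -1890, 5670]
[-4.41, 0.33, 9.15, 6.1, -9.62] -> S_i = Random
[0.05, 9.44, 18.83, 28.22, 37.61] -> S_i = 0.05 + 9.39*i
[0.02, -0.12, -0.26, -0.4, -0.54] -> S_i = 0.02 + -0.14*i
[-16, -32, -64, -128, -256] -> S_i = -16*2^i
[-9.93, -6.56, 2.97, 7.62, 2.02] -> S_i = Random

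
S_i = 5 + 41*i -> [5, 46, 87, 128, 169]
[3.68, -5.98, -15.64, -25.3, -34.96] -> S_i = 3.68 + -9.66*i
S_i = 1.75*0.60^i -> [1.75, 1.05, 0.63, 0.38, 0.23]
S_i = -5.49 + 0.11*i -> [-5.49, -5.38, -5.27, -5.16, -5.05]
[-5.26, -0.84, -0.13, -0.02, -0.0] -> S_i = -5.26*0.16^i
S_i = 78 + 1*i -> [78, 79, 80, 81, 82]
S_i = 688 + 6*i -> [688, 694, 700, 706, 712]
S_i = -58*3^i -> [-58, -174, -522, -1566, -4698]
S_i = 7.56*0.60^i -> [7.56, 4.54, 2.72, 1.63, 0.98]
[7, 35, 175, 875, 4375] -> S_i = 7*5^i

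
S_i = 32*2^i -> [32, 64, 128, 256, 512]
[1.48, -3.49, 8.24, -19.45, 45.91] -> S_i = 1.48*(-2.36)^i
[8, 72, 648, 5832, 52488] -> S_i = 8*9^i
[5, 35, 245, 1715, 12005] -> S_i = 5*7^i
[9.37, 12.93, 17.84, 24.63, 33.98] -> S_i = 9.37*1.38^i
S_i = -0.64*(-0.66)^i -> [-0.64, 0.42, -0.28, 0.18, -0.12]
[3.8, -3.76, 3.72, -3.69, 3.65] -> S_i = 3.80*(-0.99)^i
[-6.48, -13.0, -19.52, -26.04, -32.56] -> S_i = -6.48 + -6.52*i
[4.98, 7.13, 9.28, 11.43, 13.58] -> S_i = 4.98 + 2.15*i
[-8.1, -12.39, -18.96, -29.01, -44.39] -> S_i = -8.10*1.53^i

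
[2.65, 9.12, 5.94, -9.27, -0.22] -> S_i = Random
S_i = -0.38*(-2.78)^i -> [-0.38, 1.06, -2.94, 8.16, -22.7]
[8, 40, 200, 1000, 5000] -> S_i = 8*5^i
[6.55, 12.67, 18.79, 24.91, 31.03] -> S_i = 6.55 + 6.12*i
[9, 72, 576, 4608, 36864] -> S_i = 9*8^i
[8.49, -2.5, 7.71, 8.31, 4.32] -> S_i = Random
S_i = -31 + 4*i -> [-31, -27, -23, -19, -15]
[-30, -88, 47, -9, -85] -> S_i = Random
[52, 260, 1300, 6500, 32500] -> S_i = 52*5^i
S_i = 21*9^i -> [21, 189, 1701, 15309, 137781]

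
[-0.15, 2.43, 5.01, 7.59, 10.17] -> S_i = -0.15 + 2.58*i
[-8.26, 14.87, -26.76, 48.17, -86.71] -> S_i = -8.26*(-1.80)^i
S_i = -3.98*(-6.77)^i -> [-3.98, 26.94, -182.41, 1234.95, -8360.61]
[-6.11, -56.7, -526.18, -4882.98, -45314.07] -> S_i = -6.11*9.28^i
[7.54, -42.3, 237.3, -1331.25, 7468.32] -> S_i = 7.54*(-5.61)^i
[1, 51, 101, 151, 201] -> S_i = 1 + 50*i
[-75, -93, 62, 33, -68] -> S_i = Random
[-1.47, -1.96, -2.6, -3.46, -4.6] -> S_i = -1.47*1.33^i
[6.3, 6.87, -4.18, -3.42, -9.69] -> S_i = Random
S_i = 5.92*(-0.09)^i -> [5.92, -0.53, 0.05, -0.0, 0.0]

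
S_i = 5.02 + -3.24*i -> [5.02, 1.78, -1.46, -4.7, -7.94]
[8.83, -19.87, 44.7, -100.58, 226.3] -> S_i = 8.83*(-2.25)^i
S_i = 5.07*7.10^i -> [5.07, 36.0, 255.58, 1814.61, 12883.72]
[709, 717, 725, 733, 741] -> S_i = 709 + 8*i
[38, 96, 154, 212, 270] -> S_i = 38 + 58*i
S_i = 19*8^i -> [19, 152, 1216, 9728, 77824]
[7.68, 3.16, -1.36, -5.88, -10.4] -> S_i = 7.68 + -4.52*i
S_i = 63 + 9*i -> [63, 72, 81, 90, 99]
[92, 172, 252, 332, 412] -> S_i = 92 + 80*i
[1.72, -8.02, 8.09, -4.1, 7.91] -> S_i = Random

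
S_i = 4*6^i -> [4, 24, 144, 864, 5184]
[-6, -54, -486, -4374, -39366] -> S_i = -6*9^i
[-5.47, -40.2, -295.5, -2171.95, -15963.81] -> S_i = -5.47*7.35^i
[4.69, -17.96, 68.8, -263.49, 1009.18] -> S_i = 4.69*(-3.83)^i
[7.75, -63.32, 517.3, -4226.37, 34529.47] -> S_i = 7.75*(-8.17)^i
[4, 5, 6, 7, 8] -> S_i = 4 + 1*i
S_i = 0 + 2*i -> [0, 2, 4, 6, 8]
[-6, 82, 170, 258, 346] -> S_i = -6 + 88*i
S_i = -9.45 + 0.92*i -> [-9.45, -8.53, -7.61, -6.69, -5.77]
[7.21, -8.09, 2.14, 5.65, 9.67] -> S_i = Random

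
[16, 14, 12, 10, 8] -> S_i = 16 + -2*i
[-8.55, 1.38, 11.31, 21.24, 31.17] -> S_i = -8.55 + 9.93*i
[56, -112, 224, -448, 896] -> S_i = 56*-2^i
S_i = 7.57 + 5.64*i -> [7.57, 13.21, 18.85, 24.49, 30.13]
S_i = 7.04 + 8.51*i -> [7.04, 15.55, 24.06, 32.57, 41.08]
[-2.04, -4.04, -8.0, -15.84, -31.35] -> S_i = -2.04*1.98^i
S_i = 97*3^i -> [97, 291, 873, 2619, 7857]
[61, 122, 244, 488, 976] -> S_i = 61*2^i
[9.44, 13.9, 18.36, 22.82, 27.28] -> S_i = 9.44 + 4.46*i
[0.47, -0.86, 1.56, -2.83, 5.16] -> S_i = 0.47*(-1.82)^i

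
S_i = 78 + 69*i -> [78, 147, 216, 285, 354]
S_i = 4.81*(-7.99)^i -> [4.81, -38.43, 307.07, -2453.5, 19603.44]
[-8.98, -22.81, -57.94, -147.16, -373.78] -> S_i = -8.98*2.54^i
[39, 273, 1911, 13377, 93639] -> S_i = 39*7^i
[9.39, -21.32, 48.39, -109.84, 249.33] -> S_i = 9.39*(-2.27)^i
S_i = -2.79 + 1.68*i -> [-2.79, -1.11, 0.57, 2.25, 3.93]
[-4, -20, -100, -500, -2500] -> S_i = -4*5^i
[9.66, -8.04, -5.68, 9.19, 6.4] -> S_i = Random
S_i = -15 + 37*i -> [-15, 22, 59, 96, 133]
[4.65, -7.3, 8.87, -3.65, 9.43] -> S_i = Random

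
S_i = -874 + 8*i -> [-874, -866, -858, -850, -842]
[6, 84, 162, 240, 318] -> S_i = 6 + 78*i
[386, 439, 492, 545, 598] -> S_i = 386 + 53*i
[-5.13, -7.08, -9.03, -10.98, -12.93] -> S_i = -5.13 + -1.95*i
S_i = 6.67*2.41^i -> [6.67, 16.07, 38.74, 93.36, 225.01]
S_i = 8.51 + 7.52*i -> [8.51, 16.03, 23.55, 31.07, 38.59]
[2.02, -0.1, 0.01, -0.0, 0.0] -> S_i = 2.02*(-0.05)^i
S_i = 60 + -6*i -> [60, 54, 48, 42, 36]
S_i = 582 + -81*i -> [582, 501, 420, 339, 258]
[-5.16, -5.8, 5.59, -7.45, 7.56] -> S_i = Random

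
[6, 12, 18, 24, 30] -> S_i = 6 + 6*i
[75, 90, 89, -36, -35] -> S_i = Random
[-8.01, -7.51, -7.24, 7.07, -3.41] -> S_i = Random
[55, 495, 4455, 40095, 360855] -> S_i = 55*9^i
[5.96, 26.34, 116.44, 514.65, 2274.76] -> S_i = 5.96*4.42^i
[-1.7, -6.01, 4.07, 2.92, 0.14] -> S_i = Random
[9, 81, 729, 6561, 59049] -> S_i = 9*9^i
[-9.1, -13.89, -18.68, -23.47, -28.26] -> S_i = -9.10 + -4.79*i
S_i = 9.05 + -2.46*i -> [9.05, 6.59, 4.13, 1.67, -0.79]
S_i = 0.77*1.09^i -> [0.77, 0.84, 0.91, 1.0, 1.09]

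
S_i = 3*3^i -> [3, 9, 27, 81, 243]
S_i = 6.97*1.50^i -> [6.97, 10.46, 15.68, 23.52, 35.29]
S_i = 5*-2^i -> [5, -10, 20, -40, 80]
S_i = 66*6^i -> [66, 396, 2376, 14256, 85536]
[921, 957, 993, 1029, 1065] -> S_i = 921 + 36*i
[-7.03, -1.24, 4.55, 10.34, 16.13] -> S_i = -7.03 + 5.79*i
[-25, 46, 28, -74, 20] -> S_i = Random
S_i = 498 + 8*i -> [498, 506, 514, 522, 530]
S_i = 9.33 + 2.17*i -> [9.33, 11.5, 13.67, 15.84, 18.01]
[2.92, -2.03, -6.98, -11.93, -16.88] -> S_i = 2.92 + -4.95*i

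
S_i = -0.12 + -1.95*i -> [-0.12, -2.07, -4.02, -5.97, -7.92]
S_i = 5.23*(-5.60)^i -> [5.23, -29.29, 164.01, -918.47, 5143.44]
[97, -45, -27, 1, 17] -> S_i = Random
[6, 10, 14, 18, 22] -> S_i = 6 + 4*i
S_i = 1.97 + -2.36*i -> [1.97, -0.39, -2.75, -5.11, -7.47]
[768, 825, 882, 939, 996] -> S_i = 768 + 57*i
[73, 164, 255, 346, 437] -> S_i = 73 + 91*i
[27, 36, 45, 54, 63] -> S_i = 27 + 9*i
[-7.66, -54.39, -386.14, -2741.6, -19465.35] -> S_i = -7.66*7.10^i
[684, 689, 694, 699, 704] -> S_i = 684 + 5*i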